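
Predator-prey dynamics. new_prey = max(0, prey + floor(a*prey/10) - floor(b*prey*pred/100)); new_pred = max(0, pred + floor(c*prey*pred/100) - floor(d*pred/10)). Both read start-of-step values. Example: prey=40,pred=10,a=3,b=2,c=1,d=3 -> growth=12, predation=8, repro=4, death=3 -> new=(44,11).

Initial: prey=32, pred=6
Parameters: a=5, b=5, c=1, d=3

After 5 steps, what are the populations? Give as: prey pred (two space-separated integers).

Step 1: prey: 32+16-9=39; pred: 6+1-1=6
Step 2: prey: 39+19-11=47; pred: 6+2-1=7
Step 3: prey: 47+23-16=54; pred: 7+3-2=8
Step 4: prey: 54+27-21=60; pred: 8+4-2=10
Step 5: prey: 60+30-30=60; pred: 10+6-3=13

Answer: 60 13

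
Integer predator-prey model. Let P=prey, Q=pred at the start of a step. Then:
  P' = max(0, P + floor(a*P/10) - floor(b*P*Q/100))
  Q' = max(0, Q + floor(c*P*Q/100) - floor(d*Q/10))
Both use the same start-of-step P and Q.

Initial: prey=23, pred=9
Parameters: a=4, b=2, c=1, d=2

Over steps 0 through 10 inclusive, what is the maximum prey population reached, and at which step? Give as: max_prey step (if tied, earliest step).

Step 1: prey: 23+9-4=28; pred: 9+2-1=10
Step 2: prey: 28+11-5=34; pred: 10+2-2=10
Step 3: prey: 34+13-6=41; pred: 10+3-2=11
Step 4: prey: 41+16-9=48; pred: 11+4-2=13
Step 5: prey: 48+19-12=55; pred: 13+6-2=17
Step 6: prey: 55+22-18=59; pred: 17+9-3=23
Step 7: prey: 59+23-27=55; pred: 23+13-4=32
Step 8: prey: 55+22-35=42; pred: 32+17-6=43
Step 9: prey: 42+16-36=22; pred: 43+18-8=53
Step 10: prey: 22+8-23=7; pred: 53+11-10=54
Max prey = 59 at step 6

Answer: 59 6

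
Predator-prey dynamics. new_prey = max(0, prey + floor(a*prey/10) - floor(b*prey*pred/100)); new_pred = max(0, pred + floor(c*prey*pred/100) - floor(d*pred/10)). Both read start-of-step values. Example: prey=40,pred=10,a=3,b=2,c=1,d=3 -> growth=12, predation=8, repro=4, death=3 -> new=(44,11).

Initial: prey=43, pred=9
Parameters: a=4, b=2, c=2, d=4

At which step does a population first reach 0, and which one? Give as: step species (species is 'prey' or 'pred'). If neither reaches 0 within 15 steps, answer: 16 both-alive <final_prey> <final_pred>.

Step 1: prey: 43+17-7=53; pred: 9+7-3=13
Step 2: prey: 53+21-13=61; pred: 13+13-5=21
Step 3: prey: 61+24-25=60; pred: 21+25-8=38
Step 4: prey: 60+24-45=39; pred: 38+45-15=68
Step 5: prey: 39+15-53=1; pred: 68+53-27=94
Step 6: prey: 1+0-1=0; pred: 94+1-37=58
First extinction: prey at step 6

Answer: 6 prey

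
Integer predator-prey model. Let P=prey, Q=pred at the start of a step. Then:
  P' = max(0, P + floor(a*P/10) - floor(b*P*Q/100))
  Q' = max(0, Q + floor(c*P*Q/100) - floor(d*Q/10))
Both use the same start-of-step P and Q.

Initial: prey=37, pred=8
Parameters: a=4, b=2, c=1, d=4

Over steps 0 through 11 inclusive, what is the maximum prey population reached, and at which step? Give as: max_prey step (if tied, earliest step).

Step 1: prey: 37+14-5=46; pred: 8+2-3=7
Step 2: prey: 46+18-6=58; pred: 7+3-2=8
Step 3: prey: 58+23-9=72; pred: 8+4-3=9
Step 4: prey: 72+28-12=88; pred: 9+6-3=12
Step 5: prey: 88+35-21=102; pred: 12+10-4=18
Step 6: prey: 102+40-36=106; pred: 18+18-7=29
Step 7: prey: 106+42-61=87; pred: 29+30-11=48
Step 8: prey: 87+34-83=38; pred: 48+41-19=70
Step 9: prey: 38+15-53=0; pred: 70+26-28=68
Step 10: prey: 0+0-0=0; pred: 68+0-27=41
Step 11: prey: 0+0-0=0; pred: 41+0-16=25
Max prey = 106 at step 6

Answer: 106 6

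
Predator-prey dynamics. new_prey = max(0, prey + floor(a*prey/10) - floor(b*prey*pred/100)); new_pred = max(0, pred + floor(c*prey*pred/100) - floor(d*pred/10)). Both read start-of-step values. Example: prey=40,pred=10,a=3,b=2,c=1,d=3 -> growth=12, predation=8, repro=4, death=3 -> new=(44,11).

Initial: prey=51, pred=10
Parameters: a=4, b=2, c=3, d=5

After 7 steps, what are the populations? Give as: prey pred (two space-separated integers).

Step 1: prey: 51+20-10=61; pred: 10+15-5=20
Step 2: prey: 61+24-24=61; pred: 20+36-10=46
Step 3: prey: 61+24-56=29; pred: 46+84-23=107
Step 4: prey: 29+11-62=0; pred: 107+93-53=147
Step 5: prey: 0+0-0=0; pred: 147+0-73=74
Step 6: prey: 0+0-0=0; pred: 74+0-37=37
Step 7: prey: 0+0-0=0; pred: 37+0-18=19

Answer: 0 19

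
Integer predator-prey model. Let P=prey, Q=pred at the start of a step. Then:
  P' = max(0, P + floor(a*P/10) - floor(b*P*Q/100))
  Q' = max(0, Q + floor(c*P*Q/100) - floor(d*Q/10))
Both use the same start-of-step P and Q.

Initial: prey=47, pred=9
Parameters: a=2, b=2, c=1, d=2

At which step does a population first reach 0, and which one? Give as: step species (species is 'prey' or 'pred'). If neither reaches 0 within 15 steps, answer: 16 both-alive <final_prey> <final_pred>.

Answer: 16 both-alive 6 7

Derivation:
Step 1: prey: 47+9-8=48; pred: 9+4-1=12
Step 2: prey: 48+9-11=46; pred: 12+5-2=15
Step 3: prey: 46+9-13=42; pred: 15+6-3=18
Step 4: prey: 42+8-15=35; pred: 18+7-3=22
Step 5: prey: 35+7-15=27; pred: 22+7-4=25
Step 6: prey: 27+5-13=19; pred: 25+6-5=26
Step 7: prey: 19+3-9=13; pred: 26+4-5=25
Step 8: prey: 13+2-6=9; pred: 25+3-5=23
Step 9: prey: 9+1-4=6; pred: 23+2-4=21
Step 10: prey: 6+1-2=5; pred: 21+1-4=18
Step 11: prey: 5+1-1=5; pred: 18+0-3=15
Step 12: prey: 5+1-1=5; pred: 15+0-3=12
Step 13: prey: 5+1-1=5; pred: 12+0-2=10
Step 14: prey: 5+1-1=5; pred: 10+0-2=8
Step 15: prey: 5+1-0=6; pred: 8+0-1=7
No extinction within 15 steps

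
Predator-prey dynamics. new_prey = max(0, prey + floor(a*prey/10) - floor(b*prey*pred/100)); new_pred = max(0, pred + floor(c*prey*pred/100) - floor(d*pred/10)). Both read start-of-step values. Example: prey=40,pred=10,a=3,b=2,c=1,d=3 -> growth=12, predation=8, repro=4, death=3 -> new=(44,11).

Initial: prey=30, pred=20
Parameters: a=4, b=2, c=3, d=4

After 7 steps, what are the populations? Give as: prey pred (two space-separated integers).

Step 1: prey: 30+12-12=30; pred: 20+18-8=30
Step 2: prey: 30+12-18=24; pred: 30+27-12=45
Step 3: prey: 24+9-21=12; pred: 45+32-18=59
Step 4: prey: 12+4-14=2; pred: 59+21-23=57
Step 5: prey: 2+0-2=0; pred: 57+3-22=38
Step 6: prey: 0+0-0=0; pred: 38+0-15=23
Step 7: prey: 0+0-0=0; pred: 23+0-9=14

Answer: 0 14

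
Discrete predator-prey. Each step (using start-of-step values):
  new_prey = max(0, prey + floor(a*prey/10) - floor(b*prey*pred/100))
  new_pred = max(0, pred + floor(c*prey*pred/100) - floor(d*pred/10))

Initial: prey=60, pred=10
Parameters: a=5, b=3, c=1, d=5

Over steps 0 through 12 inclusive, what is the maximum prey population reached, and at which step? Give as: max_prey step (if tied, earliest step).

Answer: 94 3

Derivation:
Step 1: prey: 60+30-18=72; pred: 10+6-5=11
Step 2: prey: 72+36-23=85; pred: 11+7-5=13
Step 3: prey: 85+42-33=94; pred: 13+11-6=18
Step 4: prey: 94+47-50=91; pred: 18+16-9=25
Step 5: prey: 91+45-68=68; pred: 25+22-12=35
Step 6: prey: 68+34-71=31; pred: 35+23-17=41
Step 7: prey: 31+15-38=8; pred: 41+12-20=33
Step 8: prey: 8+4-7=5; pred: 33+2-16=19
Step 9: prey: 5+2-2=5; pred: 19+0-9=10
Step 10: prey: 5+2-1=6; pred: 10+0-5=5
Step 11: prey: 6+3-0=9; pred: 5+0-2=3
Step 12: prey: 9+4-0=13; pred: 3+0-1=2
Max prey = 94 at step 3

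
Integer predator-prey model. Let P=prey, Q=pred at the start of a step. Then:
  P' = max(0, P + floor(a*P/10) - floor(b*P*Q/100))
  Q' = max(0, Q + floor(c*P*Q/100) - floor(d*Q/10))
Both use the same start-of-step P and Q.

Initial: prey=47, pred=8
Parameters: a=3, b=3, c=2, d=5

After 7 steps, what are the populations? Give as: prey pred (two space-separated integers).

Step 1: prey: 47+14-11=50; pred: 8+7-4=11
Step 2: prey: 50+15-16=49; pred: 11+11-5=17
Step 3: prey: 49+14-24=39; pred: 17+16-8=25
Step 4: prey: 39+11-29=21; pred: 25+19-12=32
Step 5: prey: 21+6-20=7; pred: 32+13-16=29
Step 6: prey: 7+2-6=3; pred: 29+4-14=19
Step 7: prey: 3+0-1=2; pred: 19+1-9=11

Answer: 2 11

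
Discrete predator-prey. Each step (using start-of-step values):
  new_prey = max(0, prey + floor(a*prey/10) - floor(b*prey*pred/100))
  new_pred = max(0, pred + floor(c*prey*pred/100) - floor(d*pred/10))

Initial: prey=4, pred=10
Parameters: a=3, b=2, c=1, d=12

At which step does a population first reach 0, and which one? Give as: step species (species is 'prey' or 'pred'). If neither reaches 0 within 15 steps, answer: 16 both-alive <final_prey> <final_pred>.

Answer: 1 pred

Derivation:
Step 1: prey: 4+1-0=5; pred: 10+0-12=0
First extinction: pred at step 1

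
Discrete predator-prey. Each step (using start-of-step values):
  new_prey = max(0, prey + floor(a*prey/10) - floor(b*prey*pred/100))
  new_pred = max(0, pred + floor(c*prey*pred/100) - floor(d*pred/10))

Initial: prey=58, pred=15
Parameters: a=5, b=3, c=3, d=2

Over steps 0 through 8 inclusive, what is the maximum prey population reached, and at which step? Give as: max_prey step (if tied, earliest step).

Step 1: prey: 58+29-26=61; pred: 15+26-3=38
Step 2: prey: 61+30-69=22; pred: 38+69-7=100
Step 3: prey: 22+11-66=0; pred: 100+66-20=146
Step 4: prey: 0+0-0=0; pred: 146+0-29=117
Step 5: prey: 0+0-0=0; pred: 117+0-23=94
Step 6: prey: 0+0-0=0; pred: 94+0-18=76
Step 7: prey: 0+0-0=0; pred: 76+0-15=61
Step 8: prey: 0+0-0=0; pred: 61+0-12=49
Max prey = 61 at step 1

Answer: 61 1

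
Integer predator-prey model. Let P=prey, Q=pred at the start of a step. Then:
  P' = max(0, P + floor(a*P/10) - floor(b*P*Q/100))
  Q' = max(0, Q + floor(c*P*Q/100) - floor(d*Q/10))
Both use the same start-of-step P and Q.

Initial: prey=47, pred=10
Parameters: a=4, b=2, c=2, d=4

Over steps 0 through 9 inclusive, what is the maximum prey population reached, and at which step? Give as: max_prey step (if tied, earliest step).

Step 1: prey: 47+18-9=56; pred: 10+9-4=15
Step 2: prey: 56+22-16=62; pred: 15+16-6=25
Step 3: prey: 62+24-31=55; pred: 25+31-10=46
Step 4: prey: 55+22-50=27; pred: 46+50-18=78
Step 5: prey: 27+10-42=0; pred: 78+42-31=89
Step 6: prey: 0+0-0=0; pred: 89+0-35=54
Step 7: prey: 0+0-0=0; pred: 54+0-21=33
Step 8: prey: 0+0-0=0; pred: 33+0-13=20
Step 9: prey: 0+0-0=0; pred: 20+0-8=12
Max prey = 62 at step 2

Answer: 62 2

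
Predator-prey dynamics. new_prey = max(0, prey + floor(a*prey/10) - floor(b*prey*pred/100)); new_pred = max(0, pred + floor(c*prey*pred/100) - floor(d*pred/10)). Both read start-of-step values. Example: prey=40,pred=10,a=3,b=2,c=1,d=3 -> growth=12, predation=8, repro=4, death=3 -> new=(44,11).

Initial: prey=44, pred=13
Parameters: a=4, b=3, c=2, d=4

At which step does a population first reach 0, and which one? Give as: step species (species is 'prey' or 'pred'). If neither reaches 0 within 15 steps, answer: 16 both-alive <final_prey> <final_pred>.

Step 1: prey: 44+17-17=44; pred: 13+11-5=19
Step 2: prey: 44+17-25=36; pred: 19+16-7=28
Step 3: prey: 36+14-30=20; pred: 28+20-11=37
Step 4: prey: 20+8-22=6; pred: 37+14-14=37
Step 5: prey: 6+2-6=2; pred: 37+4-14=27
Step 6: prey: 2+0-1=1; pred: 27+1-10=18
Step 7: prey: 1+0-0=1; pred: 18+0-7=11
Step 8: prey: 1+0-0=1; pred: 11+0-4=7
Step 9: prey: 1+0-0=1; pred: 7+0-2=5
Step 10: prey: 1+0-0=1; pred: 5+0-2=3
Step 11: prey: 1+0-0=1; pred: 3+0-1=2
Step 12: prey: 1+0-0=1; pred: 2+0-0=2
Steps 13-15: state stable at prey=1, pred=2 (no change)
No extinction within 15 steps

Answer: 16 both-alive 1 2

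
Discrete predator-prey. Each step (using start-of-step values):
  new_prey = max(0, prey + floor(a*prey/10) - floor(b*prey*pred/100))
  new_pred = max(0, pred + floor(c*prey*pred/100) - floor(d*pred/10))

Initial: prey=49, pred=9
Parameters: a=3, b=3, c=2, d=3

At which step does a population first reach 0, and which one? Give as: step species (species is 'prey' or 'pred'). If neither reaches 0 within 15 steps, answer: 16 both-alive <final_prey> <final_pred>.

Step 1: prey: 49+14-13=50; pred: 9+8-2=15
Step 2: prey: 50+15-22=43; pred: 15+15-4=26
Step 3: prey: 43+12-33=22; pred: 26+22-7=41
Step 4: prey: 22+6-27=1; pred: 41+18-12=47
Step 5: prey: 1+0-1=0; pred: 47+0-14=33
First extinction: prey at step 5

Answer: 5 prey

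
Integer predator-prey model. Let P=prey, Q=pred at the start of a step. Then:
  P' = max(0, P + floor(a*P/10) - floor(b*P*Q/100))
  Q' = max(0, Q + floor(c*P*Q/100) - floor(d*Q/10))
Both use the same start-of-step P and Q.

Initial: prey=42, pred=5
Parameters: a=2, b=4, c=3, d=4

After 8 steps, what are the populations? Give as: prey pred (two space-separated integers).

Answer: 0 5

Derivation:
Step 1: prey: 42+8-8=42; pred: 5+6-2=9
Step 2: prey: 42+8-15=35; pred: 9+11-3=17
Step 3: prey: 35+7-23=19; pred: 17+17-6=28
Step 4: prey: 19+3-21=1; pred: 28+15-11=32
Step 5: prey: 1+0-1=0; pred: 32+0-12=20
Step 6: prey: 0+0-0=0; pred: 20+0-8=12
Step 7: prey: 0+0-0=0; pred: 12+0-4=8
Step 8: prey: 0+0-0=0; pred: 8+0-3=5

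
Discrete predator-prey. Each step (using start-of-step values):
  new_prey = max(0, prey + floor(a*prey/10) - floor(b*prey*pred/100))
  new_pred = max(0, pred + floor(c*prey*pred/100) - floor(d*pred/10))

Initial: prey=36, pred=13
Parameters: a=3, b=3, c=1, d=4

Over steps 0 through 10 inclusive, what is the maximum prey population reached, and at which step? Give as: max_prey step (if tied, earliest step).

Step 1: prey: 36+10-14=32; pred: 13+4-5=12
Step 2: prey: 32+9-11=30; pred: 12+3-4=11
Step 3: prey: 30+9-9=30; pred: 11+3-4=10
Step 4: prey: 30+9-9=30; pred: 10+3-4=9
Step 5: prey: 30+9-8=31; pred: 9+2-3=8
Step 6: prey: 31+9-7=33; pred: 8+2-3=7
Step 7: prey: 33+9-6=36; pred: 7+2-2=7
Step 8: prey: 36+10-7=39; pred: 7+2-2=7
Step 9: prey: 39+11-8=42; pred: 7+2-2=7
Step 10: prey: 42+12-8=46; pred: 7+2-2=7
Max prey = 46 at step 10

Answer: 46 10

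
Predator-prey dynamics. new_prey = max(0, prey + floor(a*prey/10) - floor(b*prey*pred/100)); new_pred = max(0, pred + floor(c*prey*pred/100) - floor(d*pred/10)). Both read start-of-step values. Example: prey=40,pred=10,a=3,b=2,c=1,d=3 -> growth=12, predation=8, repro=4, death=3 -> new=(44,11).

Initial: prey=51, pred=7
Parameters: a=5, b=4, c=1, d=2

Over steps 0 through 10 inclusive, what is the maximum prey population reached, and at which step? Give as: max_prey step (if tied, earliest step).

Step 1: prey: 51+25-14=62; pred: 7+3-1=9
Step 2: prey: 62+31-22=71; pred: 9+5-1=13
Step 3: prey: 71+35-36=70; pred: 13+9-2=20
Step 4: prey: 70+35-56=49; pred: 20+14-4=30
Step 5: prey: 49+24-58=15; pred: 30+14-6=38
Step 6: prey: 15+7-22=0; pred: 38+5-7=36
Step 7: prey: 0+0-0=0; pred: 36+0-7=29
Step 8: prey: 0+0-0=0; pred: 29+0-5=24
Step 9: prey: 0+0-0=0; pred: 24+0-4=20
Step 10: prey: 0+0-0=0; pred: 20+0-4=16
Max prey = 71 at step 2

Answer: 71 2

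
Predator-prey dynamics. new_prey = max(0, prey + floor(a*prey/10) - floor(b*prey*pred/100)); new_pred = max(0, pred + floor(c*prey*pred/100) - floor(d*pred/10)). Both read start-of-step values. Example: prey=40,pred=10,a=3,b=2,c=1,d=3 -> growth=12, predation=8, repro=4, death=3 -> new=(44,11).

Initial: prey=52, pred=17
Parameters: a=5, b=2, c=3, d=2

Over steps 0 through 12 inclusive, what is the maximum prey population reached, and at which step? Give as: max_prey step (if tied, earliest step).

Answer: 61 1

Derivation:
Step 1: prey: 52+26-17=61; pred: 17+26-3=40
Step 2: prey: 61+30-48=43; pred: 40+73-8=105
Step 3: prey: 43+21-90=0; pred: 105+135-21=219
Step 4: prey: 0+0-0=0; pred: 219+0-43=176
Step 5: prey: 0+0-0=0; pred: 176+0-35=141
Step 6: prey: 0+0-0=0; pred: 141+0-28=113
Step 7: prey: 0+0-0=0; pred: 113+0-22=91
Step 8: prey: 0+0-0=0; pred: 91+0-18=73
Step 9: prey: 0+0-0=0; pred: 73+0-14=59
Step 10: prey: 0+0-0=0; pred: 59+0-11=48
Step 11: prey: 0+0-0=0; pred: 48+0-9=39
Step 12: prey: 0+0-0=0; pred: 39+0-7=32
Max prey = 61 at step 1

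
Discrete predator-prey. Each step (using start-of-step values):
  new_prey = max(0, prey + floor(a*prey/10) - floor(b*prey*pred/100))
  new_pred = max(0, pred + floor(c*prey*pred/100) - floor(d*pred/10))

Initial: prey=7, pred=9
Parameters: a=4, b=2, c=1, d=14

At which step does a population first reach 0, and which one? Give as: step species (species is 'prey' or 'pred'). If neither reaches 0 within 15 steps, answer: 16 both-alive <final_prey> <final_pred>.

Answer: 1 pred

Derivation:
Step 1: prey: 7+2-1=8; pred: 9+0-12=0
First extinction: pred at step 1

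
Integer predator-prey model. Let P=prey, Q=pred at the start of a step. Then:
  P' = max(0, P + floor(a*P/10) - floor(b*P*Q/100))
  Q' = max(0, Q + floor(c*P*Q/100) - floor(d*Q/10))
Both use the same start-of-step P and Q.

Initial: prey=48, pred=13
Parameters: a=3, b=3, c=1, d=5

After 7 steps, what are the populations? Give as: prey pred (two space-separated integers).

Answer: 50 5

Derivation:
Step 1: prey: 48+14-18=44; pred: 13+6-6=13
Step 2: prey: 44+13-17=40; pred: 13+5-6=12
Step 3: prey: 40+12-14=38; pred: 12+4-6=10
Step 4: prey: 38+11-11=38; pred: 10+3-5=8
Step 5: prey: 38+11-9=40; pred: 8+3-4=7
Step 6: prey: 40+12-8=44; pred: 7+2-3=6
Step 7: prey: 44+13-7=50; pred: 6+2-3=5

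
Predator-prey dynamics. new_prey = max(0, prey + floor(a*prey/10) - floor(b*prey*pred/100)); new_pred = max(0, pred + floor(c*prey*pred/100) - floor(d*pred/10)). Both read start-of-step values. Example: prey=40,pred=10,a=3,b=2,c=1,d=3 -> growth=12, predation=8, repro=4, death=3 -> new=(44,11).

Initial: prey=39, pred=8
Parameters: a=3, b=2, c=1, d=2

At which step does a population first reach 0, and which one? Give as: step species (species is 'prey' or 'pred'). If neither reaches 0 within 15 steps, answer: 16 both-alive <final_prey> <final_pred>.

Step 1: prey: 39+11-6=44; pred: 8+3-1=10
Step 2: prey: 44+13-8=49; pred: 10+4-2=12
Step 3: prey: 49+14-11=52; pred: 12+5-2=15
Step 4: prey: 52+15-15=52; pred: 15+7-3=19
Step 5: prey: 52+15-19=48; pred: 19+9-3=25
Step 6: prey: 48+14-24=38; pred: 25+12-5=32
Step 7: prey: 38+11-24=25; pred: 32+12-6=38
Step 8: prey: 25+7-19=13; pred: 38+9-7=40
Step 9: prey: 13+3-10=6; pred: 40+5-8=37
Step 10: prey: 6+1-4=3; pred: 37+2-7=32
Step 11: prey: 3+0-1=2; pred: 32+0-6=26
Step 12: prey: 2+0-1=1; pred: 26+0-5=21
Step 13: prey: 1+0-0=1; pred: 21+0-4=17
Step 14: prey: 1+0-0=1; pred: 17+0-3=14
Step 15: prey: 1+0-0=1; pred: 14+0-2=12
No extinction within 15 steps

Answer: 16 both-alive 1 12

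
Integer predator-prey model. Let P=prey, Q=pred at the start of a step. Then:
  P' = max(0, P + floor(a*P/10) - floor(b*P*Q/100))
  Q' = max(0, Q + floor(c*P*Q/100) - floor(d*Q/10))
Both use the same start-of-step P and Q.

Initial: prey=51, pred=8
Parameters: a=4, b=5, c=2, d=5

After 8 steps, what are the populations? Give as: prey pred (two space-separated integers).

Answer: 1 2

Derivation:
Step 1: prey: 51+20-20=51; pred: 8+8-4=12
Step 2: prey: 51+20-30=41; pred: 12+12-6=18
Step 3: prey: 41+16-36=21; pred: 18+14-9=23
Step 4: prey: 21+8-24=5; pred: 23+9-11=21
Step 5: prey: 5+2-5=2; pred: 21+2-10=13
Step 6: prey: 2+0-1=1; pred: 13+0-6=7
Step 7: prey: 1+0-0=1; pred: 7+0-3=4
Step 8: prey: 1+0-0=1; pred: 4+0-2=2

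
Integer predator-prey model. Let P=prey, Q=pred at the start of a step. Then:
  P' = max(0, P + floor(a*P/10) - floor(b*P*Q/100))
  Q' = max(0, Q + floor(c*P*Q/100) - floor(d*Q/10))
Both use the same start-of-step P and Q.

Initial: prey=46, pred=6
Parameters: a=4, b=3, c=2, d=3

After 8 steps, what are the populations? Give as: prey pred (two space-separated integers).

Step 1: prey: 46+18-8=56; pred: 6+5-1=10
Step 2: prey: 56+22-16=62; pred: 10+11-3=18
Step 3: prey: 62+24-33=53; pred: 18+22-5=35
Step 4: prey: 53+21-55=19; pred: 35+37-10=62
Step 5: prey: 19+7-35=0; pred: 62+23-18=67
Step 6: prey: 0+0-0=0; pred: 67+0-20=47
Step 7: prey: 0+0-0=0; pred: 47+0-14=33
Step 8: prey: 0+0-0=0; pred: 33+0-9=24

Answer: 0 24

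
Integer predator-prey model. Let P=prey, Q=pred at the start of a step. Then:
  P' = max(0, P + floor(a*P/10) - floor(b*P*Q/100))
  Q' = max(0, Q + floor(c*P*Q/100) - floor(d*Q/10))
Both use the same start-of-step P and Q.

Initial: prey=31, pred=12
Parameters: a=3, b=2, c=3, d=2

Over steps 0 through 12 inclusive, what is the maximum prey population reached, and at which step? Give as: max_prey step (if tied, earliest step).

Step 1: prey: 31+9-7=33; pred: 12+11-2=21
Step 2: prey: 33+9-13=29; pred: 21+20-4=37
Step 3: prey: 29+8-21=16; pred: 37+32-7=62
Step 4: prey: 16+4-19=1; pred: 62+29-12=79
Step 5: prey: 1+0-1=0; pred: 79+2-15=66
Step 6: prey: 0+0-0=0; pred: 66+0-13=53
Step 7: prey: 0+0-0=0; pred: 53+0-10=43
Step 8: prey: 0+0-0=0; pred: 43+0-8=35
Step 9: prey: 0+0-0=0; pred: 35+0-7=28
Step 10: prey: 0+0-0=0; pred: 28+0-5=23
Step 11: prey: 0+0-0=0; pred: 23+0-4=19
Step 12: prey: 0+0-0=0; pred: 19+0-3=16
Max prey = 33 at step 1

Answer: 33 1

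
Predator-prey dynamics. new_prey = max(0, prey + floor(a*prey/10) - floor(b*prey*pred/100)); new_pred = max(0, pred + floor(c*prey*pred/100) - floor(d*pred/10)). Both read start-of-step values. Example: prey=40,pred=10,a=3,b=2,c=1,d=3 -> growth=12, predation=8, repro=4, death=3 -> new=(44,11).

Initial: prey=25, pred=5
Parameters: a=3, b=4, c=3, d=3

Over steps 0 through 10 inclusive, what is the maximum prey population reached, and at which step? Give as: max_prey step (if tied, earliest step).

Step 1: prey: 25+7-5=27; pred: 5+3-1=7
Step 2: prey: 27+8-7=28; pred: 7+5-2=10
Step 3: prey: 28+8-11=25; pred: 10+8-3=15
Step 4: prey: 25+7-15=17; pred: 15+11-4=22
Step 5: prey: 17+5-14=8; pred: 22+11-6=27
Step 6: prey: 8+2-8=2; pred: 27+6-8=25
Step 7: prey: 2+0-2=0; pred: 25+1-7=19
Step 8: prey: 0+0-0=0; pred: 19+0-5=14
Step 9: prey: 0+0-0=0; pred: 14+0-4=10
Step 10: prey: 0+0-0=0; pred: 10+0-3=7
Max prey = 28 at step 2

Answer: 28 2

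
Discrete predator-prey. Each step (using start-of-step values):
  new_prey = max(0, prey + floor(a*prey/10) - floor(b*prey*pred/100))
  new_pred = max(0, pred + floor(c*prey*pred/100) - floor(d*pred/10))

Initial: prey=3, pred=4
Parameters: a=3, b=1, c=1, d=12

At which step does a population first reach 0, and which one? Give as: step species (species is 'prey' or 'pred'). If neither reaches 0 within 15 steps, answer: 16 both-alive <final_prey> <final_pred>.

Answer: 1 pred

Derivation:
Step 1: prey: 3+0-0=3; pred: 4+0-4=0
First extinction: pred at step 1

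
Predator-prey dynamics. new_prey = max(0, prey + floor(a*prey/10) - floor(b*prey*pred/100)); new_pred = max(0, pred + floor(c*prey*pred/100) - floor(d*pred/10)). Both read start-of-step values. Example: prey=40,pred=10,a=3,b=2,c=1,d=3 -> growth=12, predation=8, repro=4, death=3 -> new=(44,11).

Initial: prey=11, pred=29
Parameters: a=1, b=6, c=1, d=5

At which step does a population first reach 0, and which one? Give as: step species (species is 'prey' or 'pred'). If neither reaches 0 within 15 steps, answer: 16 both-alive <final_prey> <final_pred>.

Answer: 1 prey

Derivation:
Step 1: prey: 11+1-19=0; pred: 29+3-14=18
First extinction: prey at step 1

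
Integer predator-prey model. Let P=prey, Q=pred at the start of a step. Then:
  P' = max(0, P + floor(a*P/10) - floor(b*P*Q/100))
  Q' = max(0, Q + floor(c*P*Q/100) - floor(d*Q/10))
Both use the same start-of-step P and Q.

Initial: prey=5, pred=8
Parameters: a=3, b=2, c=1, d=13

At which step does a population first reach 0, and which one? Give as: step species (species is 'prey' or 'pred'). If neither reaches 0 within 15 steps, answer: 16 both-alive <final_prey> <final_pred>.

Step 1: prey: 5+1-0=6; pred: 8+0-10=0
First extinction: pred at step 1

Answer: 1 pred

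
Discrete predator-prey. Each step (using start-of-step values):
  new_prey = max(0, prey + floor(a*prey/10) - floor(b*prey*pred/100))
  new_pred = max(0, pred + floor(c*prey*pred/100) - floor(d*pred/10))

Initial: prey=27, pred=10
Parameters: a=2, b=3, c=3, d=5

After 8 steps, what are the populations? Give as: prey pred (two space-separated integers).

Answer: 6 3

Derivation:
Step 1: prey: 27+5-8=24; pred: 10+8-5=13
Step 2: prey: 24+4-9=19; pred: 13+9-6=16
Step 3: prey: 19+3-9=13; pred: 16+9-8=17
Step 4: prey: 13+2-6=9; pred: 17+6-8=15
Step 5: prey: 9+1-4=6; pred: 15+4-7=12
Step 6: prey: 6+1-2=5; pred: 12+2-6=8
Step 7: prey: 5+1-1=5; pred: 8+1-4=5
Step 8: prey: 5+1-0=6; pred: 5+0-2=3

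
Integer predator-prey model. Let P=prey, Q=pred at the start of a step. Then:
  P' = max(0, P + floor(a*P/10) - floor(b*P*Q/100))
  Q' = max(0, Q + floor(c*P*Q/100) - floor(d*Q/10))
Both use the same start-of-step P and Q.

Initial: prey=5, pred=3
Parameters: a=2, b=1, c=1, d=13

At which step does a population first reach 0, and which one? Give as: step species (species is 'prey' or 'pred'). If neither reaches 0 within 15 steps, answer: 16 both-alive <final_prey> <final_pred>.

Answer: 1 pred

Derivation:
Step 1: prey: 5+1-0=6; pred: 3+0-3=0
First extinction: pred at step 1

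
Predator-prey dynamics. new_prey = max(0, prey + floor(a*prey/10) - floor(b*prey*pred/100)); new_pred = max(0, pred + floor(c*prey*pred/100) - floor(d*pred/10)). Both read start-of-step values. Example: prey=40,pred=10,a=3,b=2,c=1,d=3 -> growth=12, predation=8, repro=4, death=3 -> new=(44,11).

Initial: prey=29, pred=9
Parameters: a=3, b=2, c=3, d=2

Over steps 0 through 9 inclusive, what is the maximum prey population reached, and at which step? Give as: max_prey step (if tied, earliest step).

Step 1: prey: 29+8-5=32; pred: 9+7-1=15
Step 2: prey: 32+9-9=32; pred: 15+14-3=26
Step 3: prey: 32+9-16=25; pred: 26+24-5=45
Step 4: prey: 25+7-22=10; pred: 45+33-9=69
Step 5: prey: 10+3-13=0; pred: 69+20-13=76
Step 6: prey: 0+0-0=0; pred: 76+0-15=61
Step 7: prey: 0+0-0=0; pred: 61+0-12=49
Step 8: prey: 0+0-0=0; pred: 49+0-9=40
Step 9: prey: 0+0-0=0; pred: 40+0-8=32
Max prey = 32 at step 1

Answer: 32 1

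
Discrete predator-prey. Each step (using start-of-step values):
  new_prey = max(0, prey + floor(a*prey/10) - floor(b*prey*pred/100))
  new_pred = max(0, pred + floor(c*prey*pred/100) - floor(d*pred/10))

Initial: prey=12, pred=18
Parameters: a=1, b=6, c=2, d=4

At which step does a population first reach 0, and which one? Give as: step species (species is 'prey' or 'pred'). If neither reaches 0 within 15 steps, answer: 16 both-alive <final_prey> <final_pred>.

Step 1: prey: 12+1-12=1; pred: 18+4-7=15
Step 2: prey: 1+0-0=1; pred: 15+0-6=9
Step 3: prey: 1+0-0=1; pred: 9+0-3=6
Step 4: prey: 1+0-0=1; pred: 6+0-2=4
Step 5: prey: 1+0-0=1; pred: 4+0-1=3
Step 6: prey: 1+0-0=1; pred: 3+0-1=2
Step 7: prey: 1+0-0=1; pred: 2+0-0=2
Steps 8-15: state stable at prey=1, pred=2 (no change)
No extinction within 15 steps

Answer: 16 both-alive 1 2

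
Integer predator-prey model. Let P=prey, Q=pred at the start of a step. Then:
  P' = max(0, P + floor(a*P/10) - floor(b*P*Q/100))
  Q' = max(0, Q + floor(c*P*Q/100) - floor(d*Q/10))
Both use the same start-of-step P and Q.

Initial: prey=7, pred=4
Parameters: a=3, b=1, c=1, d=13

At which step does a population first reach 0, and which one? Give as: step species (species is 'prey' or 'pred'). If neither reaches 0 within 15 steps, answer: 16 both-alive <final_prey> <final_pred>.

Answer: 1 pred

Derivation:
Step 1: prey: 7+2-0=9; pred: 4+0-5=0
First extinction: pred at step 1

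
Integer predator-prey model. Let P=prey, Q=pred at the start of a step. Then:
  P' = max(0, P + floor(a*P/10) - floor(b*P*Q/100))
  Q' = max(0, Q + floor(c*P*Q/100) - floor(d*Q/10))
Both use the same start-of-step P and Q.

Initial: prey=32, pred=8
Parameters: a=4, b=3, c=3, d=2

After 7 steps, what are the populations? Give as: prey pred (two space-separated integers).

Answer: 0 39

Derivation:
Step 1: prey: 32+12-7=37; pred: 8+7-1=14
Step 2: prey: 37+14-15=36; pred: 14+15-2=27
Step 3: prey: 36+14-29=21; pred: 27+29-5=51
Step 4: prey: 21+8-32=0; pred: 51+32-10=73
Step 5: prey: 0+0-0=0; pred: 73+0-14=59
Step 6: prey: 0+0-0=0; pred: 59+0-11=48
Step 7: prey: 0+0-0=0; pred: 48+0-9=39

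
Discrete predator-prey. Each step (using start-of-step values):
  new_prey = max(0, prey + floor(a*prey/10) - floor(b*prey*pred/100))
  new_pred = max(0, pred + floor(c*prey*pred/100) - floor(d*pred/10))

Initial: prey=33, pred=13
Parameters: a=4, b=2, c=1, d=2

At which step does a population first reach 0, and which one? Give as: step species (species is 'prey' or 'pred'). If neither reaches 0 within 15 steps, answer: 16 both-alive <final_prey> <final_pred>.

Step 1: prey: 33+13-8=38; pred: 13+4-2=15
Step 2: prey: 38+15-11=42; pred: 15+5-3=17
Step 3: prey: 42+16-14=44; pred: 17+7-3=21
Step 4: prey: 44+17-18=43; pred: 21+9-4=26
Step 5: prey: 43+17-22=38; pred: 26+11-5=32
Step 6: prey: 38+15-24=29; pred: 32+12-6=38
Step 7: prey: 29+11-22=18; pred: 38+11-7=42
Step 8: prey: 18+7-15=10; pred: 42+7-8=41
Step 9: prey: 10+4-8=6; pred: 41+4-8=37
Step 10: prey: 6+2-4=4; pred: 37+2-7=32
Step 11: prey: 4+1-2=3; pred: 32+1-6=27
Step 12: prey: 3+1-1=3; pred: 27+0-5=22
Step 13: prey: 3+1-1=3; pred: 22+0-4=18
Step 14: prey: 3+1-1=3; pred: 18+0-3=15
Step 15: prey: 3+1-0=4; pred: 15+0-3=12
No extinction within 15 steps

Answer: 16 both-alive 4 12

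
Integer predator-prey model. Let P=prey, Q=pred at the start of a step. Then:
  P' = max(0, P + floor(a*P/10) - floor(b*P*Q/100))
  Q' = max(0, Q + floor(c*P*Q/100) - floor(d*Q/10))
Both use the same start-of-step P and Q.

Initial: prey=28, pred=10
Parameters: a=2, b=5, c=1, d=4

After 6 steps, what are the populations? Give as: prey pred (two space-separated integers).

Step 1: prey: 28+5-14=19; pred: 10+2-4=8
Step 2: prey: 19+3-7=15; pred: 8+1-3=6
Step 3: prey: 15+3-4=14; pred: 6+0-2=4
Step 4: prey: 14+2-2=14; pred: 4+0-1=3
Step 5: prey: 14+2-2=14; pred: 3+0-1=2
Step 6: prey: 14+2-1=15; pred: 2+0-0=2

Answer: 15 2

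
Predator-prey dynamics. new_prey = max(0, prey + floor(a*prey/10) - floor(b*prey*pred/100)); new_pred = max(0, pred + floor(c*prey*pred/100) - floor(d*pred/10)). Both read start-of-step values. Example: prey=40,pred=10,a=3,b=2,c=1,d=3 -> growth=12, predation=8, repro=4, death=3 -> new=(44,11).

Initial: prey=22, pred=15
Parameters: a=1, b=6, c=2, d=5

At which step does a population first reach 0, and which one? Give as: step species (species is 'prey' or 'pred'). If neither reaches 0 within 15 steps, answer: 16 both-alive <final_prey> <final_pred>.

Step 1: prey: 22+2-19=5; pred: 15+6-7=14
Step 2: prey: 5+0-4=1; pred: 14+1-7=8
Step 3: prey: 1+0-0=1; pred: 8+0-4=4
Step 4: prey: 1+0-0=1; pred: 4+0-2=2
Step 5: prey: 1+0-0=1; pred: 2+0-1=1
Step 6: prey: 1+0-0=1; pred: 1+0-0=1
Steps 7-15: state stable at prey=1, pred=1 (no change)
No extinction within 15 steps

Answer: 16 both-alive 1 1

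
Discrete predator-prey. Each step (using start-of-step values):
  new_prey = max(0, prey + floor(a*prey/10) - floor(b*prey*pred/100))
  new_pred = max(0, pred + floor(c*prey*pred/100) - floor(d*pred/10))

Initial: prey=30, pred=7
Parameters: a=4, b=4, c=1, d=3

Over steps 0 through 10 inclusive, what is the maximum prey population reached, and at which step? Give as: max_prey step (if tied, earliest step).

Answer: 54 6

Derivation:
Step 1: prey: 30+12-8=34; pred: 7+2-2=7
Step 2: prey: 34+13-9=38; pred: 7+2-2=7
Step 3: prey: 38+15-10=43; pred: 7+2-2=7
Step 4: prey: 43+17-12=48; pred: 7+3-2=8
Step 5: prey: 48+19-15=52; pred: 8+3-2=9
Step 6: prey: 52+20-18=54; pred: 9+4-2=11
Step 7: prey: 54+21-23=52; pred: 11+5-3=13
Step 8: prey: 52+20-27=45; pred: 13+6-3=16
Step 9: prey: 45+18-28=35; pred: 16+7-4=19
Step 10: prey: 35+14-26=23; pred: 19+6-5=20
Max prey = 54 at step 6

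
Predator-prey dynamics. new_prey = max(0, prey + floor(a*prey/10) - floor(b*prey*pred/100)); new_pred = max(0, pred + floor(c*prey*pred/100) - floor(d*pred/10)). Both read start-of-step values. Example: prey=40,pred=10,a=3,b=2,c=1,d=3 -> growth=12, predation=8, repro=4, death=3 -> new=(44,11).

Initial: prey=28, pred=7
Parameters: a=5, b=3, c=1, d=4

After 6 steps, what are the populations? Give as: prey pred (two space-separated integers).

Answer: 130 19

Derivation:
Step 1: prey: 28+14-5=37; pred: 7+1-2=6
Step 2: prey: 37+18-6=49; pred: 6+2-2=6
Step 3: prey: 49+24-8=65; pred: 6+2-2=6
Step 4: prey: 65+32-11=86; pred: 6+3-2=7
Step 5: prey: 86+43-18=111; pred: 7+6-2=11
Step 6: prey: 111+55-36=130; pred: 11+12-4=19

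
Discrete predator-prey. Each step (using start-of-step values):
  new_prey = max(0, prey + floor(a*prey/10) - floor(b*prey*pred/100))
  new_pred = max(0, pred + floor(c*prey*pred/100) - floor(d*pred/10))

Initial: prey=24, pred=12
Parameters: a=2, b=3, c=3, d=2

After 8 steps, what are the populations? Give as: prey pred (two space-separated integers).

Answer: 1 13

Derivation:
Step 1: prey: 24+4-8=20; pred: 12+8-2=18
Step 2: prey: 20+4-10=14; pred: 18+10-3=25
Step 3: prey: 14+2-10=6; pred: 25+10-5=30
Step 4: prey: 6+1-5=2; pred: 30+5-6=29
Step 5: prey: 2+0-1=1; pred: 29+1-5=25
Step 6: prey: 1+0-0=1; pred: 25+0-5=20
Step 7: prey: 1+0-0=1; pred: 20+0-4=16
Step 8: prey: 1+0-0=1; pred: 16+0-3=13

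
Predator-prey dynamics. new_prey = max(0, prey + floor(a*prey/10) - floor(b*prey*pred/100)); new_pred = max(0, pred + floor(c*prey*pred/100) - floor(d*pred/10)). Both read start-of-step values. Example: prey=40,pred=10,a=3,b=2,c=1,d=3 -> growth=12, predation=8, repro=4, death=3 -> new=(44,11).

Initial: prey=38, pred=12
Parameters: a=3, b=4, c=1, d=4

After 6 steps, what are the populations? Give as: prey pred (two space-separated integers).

Answer: 23 5

Derivation:
Step 1: prey: 38+11-18=31; pred: 12+4-4=12
Step 2: prey: 31+9-14=26; pred: 12+3-4=11
Step 3: prey: 26+7-11=22; pred: 11+2-4=9
Step 4: prey: 22+6-7=21; pred: 9+1-3=7
Step 5: prey: 21+6-5=22; pred: 7+1-2=6
Step 6: prey: 22+6-5=23; pred: 6+1-2=5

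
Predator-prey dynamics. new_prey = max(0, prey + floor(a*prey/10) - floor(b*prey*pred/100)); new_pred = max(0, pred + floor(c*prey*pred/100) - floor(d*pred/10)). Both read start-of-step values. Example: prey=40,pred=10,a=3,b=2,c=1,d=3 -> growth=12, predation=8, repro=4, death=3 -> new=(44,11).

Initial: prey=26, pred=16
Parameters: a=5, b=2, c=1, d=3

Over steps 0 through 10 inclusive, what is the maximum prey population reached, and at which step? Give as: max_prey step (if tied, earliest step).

Answer: 61 6

Derivation:
Step 1: prey: 26+13-8=31; pred: 16+4-4=16
Step 2: prey: 31+15-9=37; pred: 16+4-4=16
Step 3: prey: 37+18-11=44; pred: 16+5-4=17
Step 4: prey: 44+22-14=52; pred: 17+7-5=19
Step 5: prey: 52+26-19=59; pred: 19+9-5=23
Step 6: prey: 59+29-27=61; pred: 23+13-6=30
Step 7: prey: 61+30-36=55; pred: 30+18-9=39
Step 8: prey: 55+27-42=40; pred: 39+21-11=49
Step 9: prey: 40+20-39=21; pred: 49+19-14=54
Step 10: prey: 21+10-22=9; pred: 54+11-16=49
Max prey = 61 at step 6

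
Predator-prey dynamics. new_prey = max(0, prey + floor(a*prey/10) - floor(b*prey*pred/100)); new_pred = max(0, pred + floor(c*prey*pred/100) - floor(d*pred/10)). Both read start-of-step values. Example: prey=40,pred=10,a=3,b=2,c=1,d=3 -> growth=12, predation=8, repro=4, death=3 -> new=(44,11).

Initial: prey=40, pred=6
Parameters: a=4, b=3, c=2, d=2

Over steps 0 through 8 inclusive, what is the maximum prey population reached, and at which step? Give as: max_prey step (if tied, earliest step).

Answer: 55 2

Derivation:
Step 1: prey: 40+16-7=49; pred: 6+4-1=9
Step 2: prey: 49+19-13=55; pred: 9+8-1=16
Step 3: prey: 55+22-26=51; pred: 16+17-3=30
Step 4: prey: 51+20-45=26; pred: 30+30-6=54
Step 5: prey: 26+10-42=0; pred: 54+28-10=72
Step 6: prey: 0+0-0=0; pred: 72+0-14=58
Step 7: prey: 0+0-0=0; pred: 58+0-11=47
Step 8: prey: 0+0-0=0; pred: 47+0-9=38
Max prey = 55 at step 2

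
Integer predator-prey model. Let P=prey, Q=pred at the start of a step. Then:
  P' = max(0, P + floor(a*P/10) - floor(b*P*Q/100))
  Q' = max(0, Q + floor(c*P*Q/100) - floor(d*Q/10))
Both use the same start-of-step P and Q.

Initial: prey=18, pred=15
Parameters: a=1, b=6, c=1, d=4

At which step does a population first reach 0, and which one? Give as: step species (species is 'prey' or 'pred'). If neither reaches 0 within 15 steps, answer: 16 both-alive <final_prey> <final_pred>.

Answer: 16 both-alive 2 2

Derivation:
Step 1: prey: 18+1-16=3; pred: 15+2-6=11
Step 2: prey: 3+0-1=2; pred: 11+0-4=7
Step 3: prey: 2+0-0=2; pred: 7+0-2=5
Step 4: prey: 2+0-0=2; pred: 5+0-2=3
Step 5: prey: 2+0-0=2; pred: 3+0-1=2
Step 6: prey: 2+0-0=2; pred: 2+0-0=2
Steps 7-15: state stable at prey=2, pred=2 (no change)
No extinction within 15 steps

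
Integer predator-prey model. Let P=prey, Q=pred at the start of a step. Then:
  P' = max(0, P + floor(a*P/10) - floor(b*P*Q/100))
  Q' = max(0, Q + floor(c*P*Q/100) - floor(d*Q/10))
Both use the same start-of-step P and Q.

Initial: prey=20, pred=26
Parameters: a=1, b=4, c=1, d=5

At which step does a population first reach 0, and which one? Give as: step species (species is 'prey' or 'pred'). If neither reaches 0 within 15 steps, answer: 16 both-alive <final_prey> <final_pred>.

Answer: 16 both-alive 1 1

Derivation:
Step 1: prey: 20+2-20=2; pred: 26+5-13=18
Step 2: prey: 2+0-1=1; pred: 18+0-9=9
Step 3: prey: 1+0-0=1; pred: 9+0-4=5
Step 4: prey: 1+0-0=1; pred: 5+0-2=3
Step 5: prey: 1+0-0=1; pred: 3+0-1=2
Step 6: prey: 1+0-0=1; pred: 2+0-1=1
Step 7: prey: 1+0-0=1; pred: 1+0-0=1
Steps 8-15: state stable at prey=1, pred=1 (no change)
No extinction within 15 steps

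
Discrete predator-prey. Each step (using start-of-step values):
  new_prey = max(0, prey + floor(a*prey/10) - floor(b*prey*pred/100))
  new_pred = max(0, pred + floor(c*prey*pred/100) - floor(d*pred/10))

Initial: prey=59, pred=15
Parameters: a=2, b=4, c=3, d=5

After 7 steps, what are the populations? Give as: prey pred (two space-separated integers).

Step 1: prey: 59+11-35=35; pred: 15+26-7=34
Step 2: prey: 35+7-47=0; pred: 34+35-17=52
Step 3: prey: 0+0-0=0; pred: 52+0-26=26
Step 4: prey: 0+0-0=0; pred: 26+0-13=13
Step 5: prey: 0+0-0=0; pred: 13+0-6=7
Step 6: prey: 0+0-0=0; pred: 7+0-3=4
Step 7: prey: 0+0-0=0; pred: 4+0-2=2

Answer: 0 2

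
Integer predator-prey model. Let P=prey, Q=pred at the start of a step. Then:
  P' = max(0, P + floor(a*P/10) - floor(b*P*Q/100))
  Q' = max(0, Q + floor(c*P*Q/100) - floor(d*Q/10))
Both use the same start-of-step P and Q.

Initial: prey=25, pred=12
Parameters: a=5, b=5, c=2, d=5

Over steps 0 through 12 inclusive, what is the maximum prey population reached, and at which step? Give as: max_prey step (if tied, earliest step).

Step 1: prey: 25+12-15=22; pred: 12+6-6=12
Step 2: prey: 22+11-13=20; pred: 12+5-6=11
Step 3: prey: 20+10-11=19; pred: 11+4-5=10
Step 4: prey: 19+9-9=19; pred: 10+3-5=8
Step 5: prey: 19+9-7=21; pred: 8+3-4=7
Step 6: prey: 21+10-7=24; pred: 7+2-3=6
Step 7: prey: 24+12-7=29; pred: 6+2-3=5
Step 8: prey: 29+14-7=36; pred: 5+2-2=5
Step 9: prey: 36+18-9=45; pred: 5+3-2=6
Step 10: prey: 45+22-13=54; pred: 6+5-3=8
Step 11: prey: 54+27-21=60; pred: 8+8-4=12
Step 12: prey: 60+30-36=54; pred: 12+14-6=20
Max prey = 60 at step 11

Answer: 60 11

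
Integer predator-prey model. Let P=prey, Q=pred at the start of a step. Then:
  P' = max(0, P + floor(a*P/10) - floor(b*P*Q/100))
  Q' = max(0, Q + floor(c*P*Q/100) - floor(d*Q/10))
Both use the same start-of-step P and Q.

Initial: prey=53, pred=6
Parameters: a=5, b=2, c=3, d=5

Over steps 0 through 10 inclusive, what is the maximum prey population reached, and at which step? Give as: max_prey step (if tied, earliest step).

Step 1: prey: 53+26-6=73; pred: 6+9-3=12
Step 2: prey: 73+36-17=92; pred: 12+26-6=32
Step 3: prey: 92+46-58=80; pred: 32+88-16=104
Step 4: prey: 80+40-166=0; pred: 104+249-52=301
Step 5: prey: 0+0-0=0; pred: 301+0-150=151
Step 6: prey: 0+0-0=0; pred: 151+0-75=76
Step 7: prey: 0+0-0=0; pred: 76+0-38=38
Step 8: prey: 0+0-0=0; pred: 38+0-19=19
Step 9: prey: 0+0-0=0; pred: 19+0-9=10
Step 10: prey: 0+0-0=0; pred: 10+0-5=5
Max prey = 92 at step 2

Answer: 92 2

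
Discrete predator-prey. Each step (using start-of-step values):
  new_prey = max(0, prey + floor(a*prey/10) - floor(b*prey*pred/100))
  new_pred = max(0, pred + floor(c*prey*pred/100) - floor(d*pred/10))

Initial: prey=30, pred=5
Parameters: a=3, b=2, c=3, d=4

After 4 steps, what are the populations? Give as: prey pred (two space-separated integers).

Answer: 38 43

Derivation:
Step 1: prey: 30+9-3=36; pred: 5+4-2=7
Step 2: prey: 36+10-5=41; pred: 7+7-2=12
Step 3: prey: 41+12-9=44; pred: 12+14-4=22
Step 4: prey: 44+13-19=38; pred: 22+29-8=43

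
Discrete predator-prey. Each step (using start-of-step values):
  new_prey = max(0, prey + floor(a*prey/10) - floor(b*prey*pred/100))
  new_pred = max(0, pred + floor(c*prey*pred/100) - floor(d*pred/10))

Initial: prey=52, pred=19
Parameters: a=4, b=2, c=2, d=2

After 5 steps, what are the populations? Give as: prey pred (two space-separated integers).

Step 1: prey: 52+20-19=53; pred: 19+19-3=35
Step 2: prey: 53+21-37=37; pred: 35+37-7=65
Step 3: prey: 37+14-48=3; pred: 65+48-13=100
Step 4: prey: 3+1-6=0; pred: 100+6-20=86
Step 5: prey: 0+0-0=0; pred: 86+0-17=69

Answer: 0 69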